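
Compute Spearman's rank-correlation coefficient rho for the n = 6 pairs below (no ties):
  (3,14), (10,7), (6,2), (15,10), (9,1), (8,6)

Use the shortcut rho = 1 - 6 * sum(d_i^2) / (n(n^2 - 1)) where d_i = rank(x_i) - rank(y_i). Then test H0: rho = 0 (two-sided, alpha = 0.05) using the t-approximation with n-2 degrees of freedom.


Step 1: Rank x and y separately (midranks; no ties here).
rank(x): 3->1, 10->5, 6->2, 15->6, 9->4, 8->3
rank(y): 14->6, 7->4, 2->2, 10->5, 1->1, 6->3
Step 2: d_i = R_x(i) - R_y(i); compute d_i^2.
  (1-6)^2=25, (5-4)^2=1, (2-2)^2=0, (6-5)^2=1, (4-1)^2=9, (3-3)^2=0
sum(d^2) = 36.
Step 3: rho = 1 - 6*36 / (6*(6^2 - 1)) = 1 - 216/210 = -0.028571.
Step 4: Under H0, t = rho * sqrt((n-2)/(1-rho^2)) = -0.0572 ~ t(4).
Step 5: Two-sided p-value from the t-distribution with 4 df = 0.957155.
Step 6: alpha = 0.05. fail to reject H0.

rho = -0.0286, p = 0.957155, fail to reject H0 at alpha = 0.05.


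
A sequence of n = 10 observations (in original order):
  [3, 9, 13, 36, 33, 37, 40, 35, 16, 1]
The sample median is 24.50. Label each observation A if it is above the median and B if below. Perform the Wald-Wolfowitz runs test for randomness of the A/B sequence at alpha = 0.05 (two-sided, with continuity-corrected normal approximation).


Step 1: Compute median = 24.50; label A = above, B = below.
Labels in order: BBBAAAAABB  (n_A = 5, n_B = 5)
Step 2: Count runs R = 3.
Step 3: Under H0 (random ordering), E[R] = 2*n_A*n_B/(n_A+n_B) + 1 = 2*5*5/10 + 1 = 6.0000.
        Var[R] = 2*n_A*n_B*(2*n_A*n_B - n_A - n_B) / ((n_A+n_B)^2 * (n_A+n_B-1)) = 2000/900 = 2.2222.
        SD[R] = 1.4907.
Step 4: Continuity-corrected z = (R + 0.5 - E[R]) / SD[R] = (3 + 0.5 - 6.0000) / 1.4907 = -1.6771.
Step 5: Two-sided p-value via normal approximation = 2*(1 - Phi(|z|)) = 0.093533.
Step 6: alpha = 0.05. fail to reject H0.

R = 3, z = -1.6771, p = 0.093533, fail to reject H0.


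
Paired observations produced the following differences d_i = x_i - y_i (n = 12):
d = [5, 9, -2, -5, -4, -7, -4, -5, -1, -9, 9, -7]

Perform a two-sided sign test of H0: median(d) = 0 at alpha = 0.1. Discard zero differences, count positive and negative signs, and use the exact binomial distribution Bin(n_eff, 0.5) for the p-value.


Step 1: Discard zero differences. Original n = 12; n_eff = number of nonzero differences = 12.
Nonzero differences (with sign): +5, +9, -2, -5, -4, -7, -4, -5, -1, -9, +9, -7
Step 2: Count signs: positive = 3, negative = 9.
Step 3: Under H0: P(positive) = 0.5, so the number of positives S ~ Bin(12, 0.5).
Step 4: Two-sided exact p-value = sum of Bin(12,0.5) probabilities at or below the observed probability = 0.145996.
Step 5: alpha = 0.1. fail to reject H0.

n_eff = 12, pos = 3, neg = 9, p = 0.145996, fail to reject H0.


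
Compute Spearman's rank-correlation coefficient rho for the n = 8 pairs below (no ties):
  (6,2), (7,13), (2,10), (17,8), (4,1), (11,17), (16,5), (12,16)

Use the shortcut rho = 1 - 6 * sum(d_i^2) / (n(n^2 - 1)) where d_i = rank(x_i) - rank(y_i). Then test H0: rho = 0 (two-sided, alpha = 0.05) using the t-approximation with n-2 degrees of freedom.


Step 1: Rank x and y separately (midranks; no ties here).
rank(x): 6->3, 7->4, 2->1, 17->8, 4->2, 11->5, 16->7, 12->6
rank(y): 2->2, 13->6, 10->5, 8->4, 1->1, 17->8, 5->3, 16->7
Step 2: d_i = R_x(i) - R_y(i); compute d_i^2.
  (3-2)^2=1, (4-6)^2=4, (1-5)^2=16, (8-4)^2=16, (2-1)^2=1, (5-8)^2=9, (7-3)^2=16, (6-7)^2=1
sum(d^2) = 64.
Step 3: rho = 1 - 6*64 / (8*(8^2 - 1)) = 1 - 384/504 = 0.238095.
Step 4: Under H0, t = rho * sqrt((n-2)/(1-rho^2)) = 0.6005 ~ t(6).
Step 5: Two-sided p-value from the t-distribution with 6 df = 0.570156.
Step 6: alpha = 0.05. fail to reject H0.

rho = 0.2381, p = 0.570156, fail to reject H0 at alpha = 0.05.


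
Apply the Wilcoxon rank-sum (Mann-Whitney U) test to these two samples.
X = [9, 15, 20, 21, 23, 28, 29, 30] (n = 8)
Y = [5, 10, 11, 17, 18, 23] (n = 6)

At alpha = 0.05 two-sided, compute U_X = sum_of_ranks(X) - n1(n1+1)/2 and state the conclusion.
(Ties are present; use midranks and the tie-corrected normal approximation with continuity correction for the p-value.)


Step 1: Combine and sort all 14 observations; assign midranks.
sorted (value, group): (5,Y), (9,X), (10,Y), (11,Y), (15,X), (17,Y), (18,Y), (20,X), (21,X), (23,X), (23,Y), (28,X), (29,X), (30,X)
ranks: 5->1, 9->2, 10->3, 11->4, 15->5, 17->6, 18->7, 20->8, 21->9, 23->10.5, 23->10.5, 28->12, 29->13, 30->14
Step 2: Rank sum for X: R1 = 2 + 5 + 8 + 9 + 10.5 + 12 + 13 + 14 = 73.5.
Step 3: U_X = R1 - n1(n1+1)/2 = 73.5 - 8*9/2 = 73.5 - 36 = 37.5.
       U_Y = n1*n2 - U_X = 48 - 37.5 = 10.5.
Step 4: Ties are present, so use the tie-corrected normal approximation (with continuity correction) for the p-value.
Step 5: p-value = 0.092930; compare to alpha = 0.05. fail to reject H0.

U_X = 37.5, p = 0.092930, fail to reject H0 at alpha = 0.05.


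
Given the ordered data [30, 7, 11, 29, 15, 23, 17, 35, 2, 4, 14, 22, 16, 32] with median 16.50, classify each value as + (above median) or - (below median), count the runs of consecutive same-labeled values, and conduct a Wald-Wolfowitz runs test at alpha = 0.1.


Step 1: Compute median = 16.50; label A = above, B = below.
Labels in order: ABBABAAABBBABA  (n_A = 7, n_B = 7)
Step 2: Count runs R = 9.
Step 3: Under H0 (random ordering), E[R] = 2*n_A*n_B/(n_A+n_B) + 1 = 2*7*7/14 + 1 = 8.0000.
        Var[R] = 2*n_A*n_B*(2*n_A*n_B - n_A - n_B) / ((n_A+n_B)^2 * (n_A+n_B-1)) = 8232/2548 = 3.2308.
        SD[R] = 1.7974.
Step 4: Continuity-corrected z = (R - 0.5 - E[R]) / SD[R] = (9 - 0.5 - 8.0000) / 1.7974 = 0.2782.
Step 5: Two-sided p-value via normal approximation = 2*(1 - Phi(|z|)) = 0.780879.
Step 6: alpha = 0.1. fail to reject H0.

R = 9, z = 0.2782, p = 0.780879, fail to reject H0.


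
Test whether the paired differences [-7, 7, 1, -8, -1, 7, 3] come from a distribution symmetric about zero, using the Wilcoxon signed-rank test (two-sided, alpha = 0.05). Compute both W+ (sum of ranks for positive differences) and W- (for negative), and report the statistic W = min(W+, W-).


Step 1: Drop any zero differences (none here) and take |d_i|.
|d| = [7, 7, 1, 8, 1, 7, 3]
Step 2: Midrank |d_i| (ties get averaged ranks).
ranks: |7|->5, |7|->5, |1|->1.5, |8|->7, |1|->1.5, |7|->5, |3|->3
Step 3: Attach original signs; sum ranks with positive sign and with negative sign.
W+ = 5 + 1.5 + 5 + 3 = 14.5
W- = 5 + 7 + 1.5 = 13.5
(Check: W+ + W- = 28 should equal n(n+1)/2 = 28.)
Step 4: Test statistic W = min(W+, W-) = 13.5.
Step 5: Ties in |d|, so use the tie-corrected normal approximation.
        E[W] = n(n+1)/4 = 7*8/4 = 14.
        Tie groups: |d|=1 (t=2), |d|=7 (t=3); sum(t^3 - t) = 30.
        Var[W] = n(n+1)(2n+1)/24 - sum(t^3-t)/48 = 840/24 - 30/48 = 34.375.
        z = (W - E[W]) / sqrt(Var[W]) = (13.5 - 14) / 5.8630 = -0.0853.
        Two-sided p = 2*Phi(z) = 0.932039.
Step 6: alpha = 0.05. fail to reject H0.

W+ = 14.5, W- = 13.5, W = min = 13.5, p = 0.932039, fail to reject H0.


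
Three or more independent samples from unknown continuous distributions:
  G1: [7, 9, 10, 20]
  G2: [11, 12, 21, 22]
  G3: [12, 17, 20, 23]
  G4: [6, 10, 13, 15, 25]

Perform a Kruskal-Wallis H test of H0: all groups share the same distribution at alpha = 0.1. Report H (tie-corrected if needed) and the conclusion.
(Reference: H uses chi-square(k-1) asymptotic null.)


Step 1: Combine all N = 17 observations and assign midranks.
sorted (value, group, rank): (6,G4,1), (7,G1,2), (9,G1,3), (10,G1,4.5), (10,G4,4.5), (11,G2,6), (12,G2,7.5), (12,G3,7.5), (13,G4,9), (15,G4,10), (17,G3,11), (20,G1,12.5), (20,G3,12.5), (21,G2,14), (22,G2,15), (23,G3,16), (25,G4,17)
Step 2: Sum ranks within each group.
R_1 = 22 (n_1 = 4)
R_2 = 42.5 (n_2 = 4)
R_3 = 47 (n_3 = 4)
R_4 = 41.5 (n_4 = 5)
Step 3: H = 12/(N(N+1)) * sum(R_i^2/n_i) - 3(N+1)
     = 12/(17*18) * (22^2/4 + 42.5^2/4 + 47^2/4 + 41.5^2/5) - 3*18
     = 0.039216 * 1469.26 - 54
     = 3.618137.
Step 4: Ties present; correction factor C = 1 - 18/(17^3 - 17) = 0.996324. Corrected H = 3.618137 / 0.996324 = 3.631488.
Step 5: Under H0, H ~ chi^2(3); p-value = 0.304105.
Step 6: alpha = 0.1. fail to reject H0.

H = 3.6315, df = 3, p = 0.304105, fail to reject H0.


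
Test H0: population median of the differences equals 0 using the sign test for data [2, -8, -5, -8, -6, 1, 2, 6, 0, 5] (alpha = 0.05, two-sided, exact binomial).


Step 1: Discard zero differences. Original n = 10; n_eff = number of nonzero differences = 9.
Nonzero differences (with sign): +2, -8, -5, -8, -6, +1, +2, +6, +5
Step 2: Count signs: positive = 5, negative = 4.
Step 3: Under H0: P(positive) = 0.5, so the number of positives S ~ Bin(9, 0.5).
Step 4: Two-sided exact p-value = sum of Bin(9,0.5) probabilities at or below the observed probability = 1.000000.
Step 5: alpha = 0.05. fail to reject H0.

n_eff = 9, pos = 5, neg = 4, p = 1.000000, fail to reject H0.


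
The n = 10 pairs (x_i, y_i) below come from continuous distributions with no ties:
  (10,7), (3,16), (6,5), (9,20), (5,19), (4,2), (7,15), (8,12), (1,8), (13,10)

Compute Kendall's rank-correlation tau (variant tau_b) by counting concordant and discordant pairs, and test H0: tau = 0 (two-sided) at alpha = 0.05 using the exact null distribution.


Step 1: Enumerate the 45 unordered pairs (i,j) with i<j and classify each by sign(x_j-x_i) * sign(y_j-y_i).
  (1,2):dx=-7,dy=+9->D; (1,3):dx=-4,dy=-2->C; (1,4):dx=-1,dy=+13->D; (1,5):dx=-5,dy=+12->D
  (1,6):dx=-6,dy=-5->C; (1,7):dx=-3,dy=+8->D; (1,8):dx=-2,dy=+5->D; (1,9):dx=-9,dy=+1->D
  (1,10):dx=+3,dy=+3->C; (2,3):dx=+3,dy=-11->D; (2,4):dx=+6,dy=+4->C; (2,5):dx=+2,dy=+3->C
  (2,6):dx=+1,dy=-14->D; (2,7):dx=+4,dy=-1->D; (2,8):dx=+5,dy=-4->D; (2,9):dx=-2,dy=-8->C
  (2,10):dx=+10,dy=-6->D; (3,4):dx=+3,dy=+15->C; (3,5):dx=-1,dy=+14->D; (3,6):dx=-2,dy=-3->C
  (3,7):dx=+1,dy=+10->C; (3,8):dx=+2,dy=+7->C; (3,9):dx=-5,dy=+3->D; (3,10):dx=+7,dy=+5->C
  (4,5):dx=-4,dy=-1->C; (4,6):dx=-5,dy=-18->C; (4,7):dx=-2,dy=-5->C; (4,8):dx=-1,dy=-8->C
  (4,9):dx=-8,dy=-12->C; (4,10):dx=+4,dy=-10->D; (5,6):dx=-1,dy=-17->C; (5,7):dx=+2,dy=-4->D
  (5,8):dx=+3,dy=-7->D; (5,9):dx=-4,dy=-11->C; (5,10):dx=+8,dy=-9->D; (6,7):dx=+3,dy=+13->C
  (6,8):dx=+4,dy=+10->C; (6,9):dx=-3,dy=+6->D; (6,10):dx=+9,dy=+8->C; (7,8):dx=+1,dy=-3->D
  (7,9):dx=-6,dy=-7->C; (7,10):dx=+6,dy=-5->D; (8,9):dx=-7,dy=-4->C; (8,10):dx=+5,dy=-2->D
  (9,10):dx=+12,dy=+2->C
Step 2: C = 24, D = 21, total pairs = 45.
Step 3: tau = (C - D)/(n(n-1)/2) = (24 - 21)/45 = 0.066667.
Step 4: Exact two-sided p-value (enumerate n! = 3628800 permutations of y under H0): p = 0.861801.
Step 5: alpha = 0.05. fail to reject H0.

tau_b = 0.0667 (C=24, D=21), p = 0.861801, fail to reject H0.


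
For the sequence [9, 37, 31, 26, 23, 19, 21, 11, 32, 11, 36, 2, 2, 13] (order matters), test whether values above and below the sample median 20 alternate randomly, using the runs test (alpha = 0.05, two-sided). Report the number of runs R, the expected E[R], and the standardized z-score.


Step 1: Compute median = 20; label A = above, B = below.
Labels in order: BAAAABABABABBB  (n_A = 7, n_B = 7)
Step 2: Count runs R = 9.
Step 3: Under H0 (random ordering), E[R] = 2*n_A*n_B/(n_A+n_B) + 1 = 2*7*7/14 + 1 = 8.0000.
        Var[R] = 2*n_A*n_B*(2*n_A*n_B - n_A - n_B) / ((n_A+n_B)^2 * (n_A+n_B-1)) = 8232/2548 = 3.2308.
        SD[R] = 1.7974.
Step 4: Continuity-corrected z = (R - 0.5 - E[R]) / SD[R] = (9 - 0.5 - 8.0000) / 1.7974 = 0.2782.
Step 5: Two-sided p-value via normal approximation = 2*(1 - Phi(|z|)) = 0.780879.
Step 6: alpha = 0.05. fail to reject H0.

R = 9, z = 0.2782, p = 0.780879, fail to reject H0.


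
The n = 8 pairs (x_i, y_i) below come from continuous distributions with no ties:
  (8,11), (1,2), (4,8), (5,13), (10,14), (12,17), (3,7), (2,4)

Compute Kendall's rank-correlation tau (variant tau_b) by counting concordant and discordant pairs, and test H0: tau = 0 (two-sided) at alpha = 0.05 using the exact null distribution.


Step 1: Enumerate the 28 unordered pairs (i,j) with i<j and classify each by sign(x_j-x_i) * sign(y_j-y_i).
  (1,2):dx=-7,dy=-9->C; (1,3):dx=-4,dy=-3->C; (1,4):dx=-3,dy=+2->D; (1,5):dx=+2,dy=+3->C
  (1,6):dx=+4,dy=+6->C; (1,7):dx=-5,dy=-4->C; (1,8):dx=-6,dy=-7->C; (2,3):dx=+3,dy=+6->C
  (2,4):dx=+4,dy=+11->C; (2,5):dx=+9,dy=+12->C; (2,6):dx=+11,dy=+15->C; (2,7):dx=+2,dy=+5->C
  (2,8):dx=+1,dy=+2->C; (3,4):dx=+1,dy=+5->C; (3,5):dx=+6,dy=+6->C; (3,6):dx=+8,dy=+9->C
  (3,7):dx=-1,dy=-1->C; (3,8):dx=-2,dy=-4->C; (4,5):dx=+5,dy=+1->C; (4,6):dx=+7,dy=+4->C
  (4,7):dx=-2,dy=-6->C; (4,8):dx=-3,dy=-9->C; (5,6):dx=+2,dy=+3->C; (5,7):dx=-7,dy=-7->C
  (5,8):dx=-8,dy=-10->C; (6,7):dx=-9,dy=-10->C; (6,8):dx=-10,dy=-13->C; (7,8):dx=-1,dy=-3->C
Step 2: C = 27, D = 1, total pairs = 28.
Step 3: tau = (C - D)/(n(n-1)/2) = (27 - 1)/28 = 0.928571.
Step 4: Exact two-sided p-value (enumerate n! = 40320 permutations of y under H0): p = 0.000397.
Step 5: alpha = 0.05. reject H0.

tau_b = 0.9286 (C=27, D=1), p = 0.000397, reject H0.


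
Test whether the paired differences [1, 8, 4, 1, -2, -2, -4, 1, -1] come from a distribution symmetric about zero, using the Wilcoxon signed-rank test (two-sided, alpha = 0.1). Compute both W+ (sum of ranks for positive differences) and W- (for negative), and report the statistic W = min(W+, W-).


Step 1: Drop any zero differences (none here) and take |d_i|.
|d| = [1, 8, 4, 1, 2, 2, 4, 1, 1]
Step 2: Midrank |d_i| (ties get averaged ranks).
ranks: |1|->2.5, |8|->9, |4|->7.5, |1|->2.5, |2|->5.5, |2|->5.5, |4|->7.5, |1|->2.5, |1|->2.5
Step 3: Attach original signs; sum ranks with positive sign and with negative sign.
W+ = 2.5 + 9 + 7.5 + 2.5 + 2.5 = 24
W- = 5.5 + 5.5 + 7.5 + 2.5 = 21
(Check: W+ + W- = 45 should equal n(n+1)/2 = 45.)
Step 4: Test statistic W = min(W+, W-) = 21.
Step 5: Ties in |d|, so use the tie-corrected normal approximation.
        E[W] = n(n+1)/4 = 9*10/4 = 22.5.
        Tie groups: |d|=1 (t=4), |d|=2 (t=2), |d|=4 (t=2); sum(t^3 - t) = 72.
        Var[W] = n(n+1)(2n+1)/24 - sum(t^3-t)/48 = 1710/24 - 72/48 = 69.75.
        z = (W - E[W]) / sqrt(Var[W]) = (21 - 22.5) / 8.3516 = -0.1796.
        Two-sided p = 2*Phi(z) = 0.857462.
Step 6: alpha = 0.1. fail to reject H0.

W+ = 24, W- = 21, W = min = 21, p = 0.857462, fail to reject H0.


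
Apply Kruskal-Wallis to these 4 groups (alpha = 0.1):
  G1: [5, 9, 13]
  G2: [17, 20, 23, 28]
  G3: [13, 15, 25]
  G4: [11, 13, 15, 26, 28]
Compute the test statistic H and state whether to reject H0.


Step 1: Combine all N = 15 observations and assign midranks.
sorted (value, group, rank): (5,G1,1), (9,G1,2), (11,G4,3), (13,G1,5), (13,G3,5), (13,G4,5), (15,G3,7.5), (15,G4,7.5), (17,G2,9), (20,G2,10), (23,G2,11), (25,G3,12), (26,G4,13), (28,G2,14.5), (28,G4,14.5)
Step 2: Sum ranks within each group.
R_1 = 8 (n_1 = 3)
R_2 = 44.5 (n_2 = 4)
R_3 = 24.5 (n_3 = 3)
R_4 = 43 (n_4 = 5)
Step 3: H = 12/(N(N+1)) * sum(R_i^2/n_i) - 3(N+1)
     = 12/(15*16) * (8^2/3 + 44.5^2/4 + 24.5^2/3 + 43^2/5) - 3*16
     = 0.050000 * 1086.28 - 48
     = 6.313958.
Step 4: Ties present; correction factor C = 1 - 36/(15^3 - 15) = 0.989286. Corrected H = 6.313958 / 0.989286 = 6.382341.
Step 5: Under H0, H ~ chi^2(3); p-value = 0.094420.
Step 6: alpha = 0.1. reject H0.

H = 6.3823, df = 3, p = 0.094420, reject H0.


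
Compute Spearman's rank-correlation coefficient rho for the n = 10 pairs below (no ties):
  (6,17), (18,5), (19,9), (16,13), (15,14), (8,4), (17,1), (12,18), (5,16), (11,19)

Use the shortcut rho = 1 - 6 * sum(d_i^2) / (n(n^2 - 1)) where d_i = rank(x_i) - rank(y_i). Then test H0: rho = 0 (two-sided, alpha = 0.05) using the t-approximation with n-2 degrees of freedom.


Step 1: Rank x and y separately (midranks; no ties here).
rank(x): 6->2, 18->9, 19->10, 16->7, 15->6, 8->3, 17->8, 12->5, 5->1, 11->4
rank(y): 17->8, 5->3, 9->4, 13->5, 14->6, 4->2, 1->1, 18->9, 16->7, 19->10
Step 2: d_i = R_x(i) - R_y(i); compute d_i^2.
  (2-8)^2=36, (9-3)^2=36, (10-4)^2=36, (7-5)^2=4, (6-6)^2=0, (3-2)^2=1, (8-1)^2=49, (5-9)^2=16, (1-7)^2=36, (4-10)^2=36
sum(d^2) = 250.
Step 3: rho = 1 - 6*250 / (10*(10^2 - 1)) = 1 - 1500/990 = -0.515152.
Step 4: Under H0, t = rho * sqrt((n-2)/(1-rho^2)) = -1.7000 ~ t(8).
Step 5: Two-sided p-value from the t-distribution with 8 df = 0.127553.
Step 6: alpha = 0.05. fail to reject H0.

rho = -0.5152, p = 0.127553, fail to reject H0 at alpha = 0.05.


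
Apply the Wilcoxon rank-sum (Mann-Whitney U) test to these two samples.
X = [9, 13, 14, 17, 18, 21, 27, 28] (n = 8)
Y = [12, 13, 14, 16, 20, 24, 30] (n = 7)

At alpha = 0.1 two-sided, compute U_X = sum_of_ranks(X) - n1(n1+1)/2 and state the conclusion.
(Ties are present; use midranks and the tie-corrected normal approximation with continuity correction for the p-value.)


Step 1: Combine and sort all 15 observations; assign midranks.
sorted (value, group): (9,X), (12,Y), (13,X), (13,Y), (14,X), (14,Y), (16,Y), (17,X), (18,X), (20,Y), (21,X), (24,Y), (27,X), (28,X), (30,Y)
ranks: 9->1, 12->2, 13->3.5, 13->3.5, 14->5.5, 14->5.5, 16->7, 17->8, 18->9, 20->10, 21->11, 24->12, 27->13, 28->14, 30->15
Step 2: Rank sum for X: R1 = 1 + 3.5 + 5.5 + 8 + 9 + 11 + 13 + 14 = 65.
Step 3: U_X = R1 - n1(n1+1)/2 = 65 - 8*9/2 = 65 - 36 = 29.
       U_Y = n1*n2 - U_X = 56 - 29 = 27.
Step 4: Ties are present, so use the tie-corrected normal approximation (with continuity correction) for the p-value.
Step 5: p-value = 0.953775; compare to alpha = 0.1. fail to reject H0.

U_X = 29, p = 0.953775, fail to reject H0 at alpha = 0.1.


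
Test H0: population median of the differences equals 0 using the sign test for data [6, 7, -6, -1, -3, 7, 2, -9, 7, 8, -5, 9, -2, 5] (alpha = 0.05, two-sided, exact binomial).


Step 1: Discard zero differences. Original n = 14; n_eff = number of nonzero differences = 14.
Nonzero differences (with sign): +6, +7, -6, -1, -3, +7, +2, -9, +7, +8, -5, +9, -2, +5
Step 2: Count signs: positive = 8, negative = 6.
Step 3: Under H0: P(positive) = 0.5, so the number of positives S ~ Bin(14, 0.5).
Step 4: Two-sided exact p-value = sum of Bin(14,0.5) probabilities at or below the observed probability = 0.790527.
Step 5: alpha = 0.05. fail to reject H0.

n_eff = 14, pos = 8, neg = 6, p = 0.790527, fail to reject H0.


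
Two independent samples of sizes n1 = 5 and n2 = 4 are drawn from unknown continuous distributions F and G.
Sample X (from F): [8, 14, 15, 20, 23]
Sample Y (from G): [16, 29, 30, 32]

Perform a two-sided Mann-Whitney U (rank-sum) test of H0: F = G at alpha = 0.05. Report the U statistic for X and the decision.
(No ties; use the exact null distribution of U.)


Step 1: Combine and sort all 9 observations; assign midranks.
sorted (value, group): (8,X), (14,X), (15,X), (16,Y), (20,X), (23,X), (29,Y), (30,Y), (32,Y)
ranks: 8->1, 14->2, 15->3, 16->4, 20->5, 23->6, 29->7, 30->8, 32->9
Step 2: Rank sum for X: R1 = 1 + 2 + 3 + 5 + 6 = 17.
Step 3: U_X = R1 - n1(n1+1)/2 = 17 - 5*6/2 = 17 - 15 = 2.
       U_Y = n1*n2 - U_X = 20 - 2 = 18.
Step 4: No ties, so the exact null distribution of U (based on enumerating the C(9,5) = 126 equally likely rank assignments) gives the two-sided p-value.
Step 5: p-value = 0.063492; compare to alpha = 0.05. fail to reject H0.

U_X = 2, p = 0.063492, fail to reject H0 at alpha = 0.05.


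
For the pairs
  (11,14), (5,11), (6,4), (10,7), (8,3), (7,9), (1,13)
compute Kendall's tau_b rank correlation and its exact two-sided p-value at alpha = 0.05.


Step 1: Enumerate the 21 unordered pairs (i,j) with i<j and classify each by sign(x_j-x_i) * sign(y_j-y_i).
  (1,2):dx=-6,dy=-3->C; (1,3):dx=-5,dy=-10->C; (1,4):dx=-1,dy=-7->C; (1,5):dx=-3,dy=-11->C
  (1,6):dx=-4,dy=-5->C; (1,7):dx=-10,dy=-1->C; (2,3):dx=+1,dy=-7->D; (2,4):dx=+5,dy=-4->D
  (2,5):dx=+3,dy=-8->D; (2,6):dx=+2,dy=-2->D; (2,7):dx=-4,dy=+2->D; (3,4):dx=+4,dy=+3->C
  (3,5):dx=+2,dy=-1->D; (3,6):dx=+1,dy=+5->C; (3,7):dx=-5,dy=+9->D; (4,5):dx=-2,dy=-4->C
  (4,6):dx=-3,dy=+2->D; (4,7):dx=-9,dy=+6->D; (5,6):dx=-1,dy=+6->D; (5,7):dx=-7,dy=+10->D
  (6,7):dx=-6,dy=+4->D
Step 2: C = 9, D = 12, total pairs = 21.
Step 3: tau = (C - D)/(n(n-1)/2) = (9 - 12)/21 = -0.142857.
Step 4: Exact two-sided p-value (enumerate n! = 5040 permutations of y under H0): p = 0.772619.
Step 5: alpha = 0.05. fail to reject H0.

tau_b = -0.1429 (C=9, D=12), p = 0.772619, fail to reject H0.


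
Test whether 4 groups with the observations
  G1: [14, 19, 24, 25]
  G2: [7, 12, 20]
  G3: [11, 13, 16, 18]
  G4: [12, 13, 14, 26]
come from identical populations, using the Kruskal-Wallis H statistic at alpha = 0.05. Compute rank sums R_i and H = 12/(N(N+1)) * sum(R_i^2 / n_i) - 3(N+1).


Step 1: Combine all N = 15 observations and assign midranks.
sorted (value, group, rank): (7,G2,1), (11,G3,2), (12,G2,3.5), (12,G4,3.5), (13,G3,5.5), (13,G4,5.5), (14,G1,7.5), (14,G4,7.5), (16,G3,9), (18,G3,10), (19,G1,11), (20,G2,12), (24,G1,13), (25,G1,14), (26,G4,15)
Step 2: Sum ranks within each group.
R_1 = 45.5 (n_1 = 4)
R_2 = 16.5 (n_2 = 3)
R_3 = 26.5 (n_3 = 4)
R_4 = 31.5 (n_4 = 4)
Step 3: H = 12/(N(N+1)) * sum(R_i^2/n_i) - 3(N+1)
     = 12/(15*16) * (45.5^2/4 + 16.5^2/3 + 26.5^2/4 + 31.5^2/4) - 3*16
     = 0.050000 * 1031.94 - 48
     = 3.596875.
Step 4: Ties present; correction factor C = 1 - 18/(15^3 - 15) = 0.994643. Corrected H = 3.596875 / 0.994643 = 3.616248.
Step 5: Under H0, H ~ chi^2(3); p-value = 0.305995.
Step 6: alpha = 0.05. fail to reject H0.

H = 3.6162, df = 3, p = 0.305995, fail to reject H0.


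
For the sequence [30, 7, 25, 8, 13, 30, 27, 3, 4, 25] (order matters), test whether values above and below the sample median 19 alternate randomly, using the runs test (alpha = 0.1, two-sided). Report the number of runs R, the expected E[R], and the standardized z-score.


Step 1: Compute median = 19; label A = above, B = below.
Labels in order: ABABBAABBA  (n_A = 5, n_B = 5)
Step 2: Count runs R = 7.
Step 3: Under H0 (random ordering), E[R] = 2*n_A*n_B/(n_A+n_B) + 1 = 2*5*5/10 + 1 = 6.0000.
        Var[R] = 2*n_A*n_B*(2*n_A*n_B - n_A - n_B) / ((n_A+n_B)^2 * (n_A+n_B-1)) = 2000/900 = 2.2222.
        SD[R] = 1.4907.
Step 4: Continuity-corrected z = (R - 0.5 - E[R]) / SD[R] = (7 - 0.5 - 6.0000) / 1.4907 = 0.3354.
Step 5: Two-sided p-value via normal approximation = 2*(1 - Phi(|z|)) = 0.737316.
Step 6: alpha = 0.1. fail to reject H0.

R = 7, z = 0.3354, p = 0.737316, fail to reject H0.


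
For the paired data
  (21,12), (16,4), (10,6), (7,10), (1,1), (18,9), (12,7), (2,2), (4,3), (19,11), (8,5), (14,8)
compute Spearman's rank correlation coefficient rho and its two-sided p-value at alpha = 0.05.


Step 1: Rank x and y separately (midranks; no ties here).
rank(x): 21->12, 16->9, 10->6, 7->4, 1->1, 18->10, 12->7, 2->2, 4->3, 19->11, 8->5, 14->8
rank(y): 12->12, 4->4, 6->6, 10->10, 1->1, 9->9, 7->7, 2->2, 3->3, 11->11, 5->5, 8->8
Step 2: d_i = R_x(i) - R_y(i); compute d_i^2.
  (12-12)^2=0, (9-4)^2=25, (6-6)^2=0, (4-10)^2=36, (1-1)^2=0, (10-9)^2=1, (7-7)^2=0, (2-2)^2=0, (3-3)^2=0, (11-11)^2=0, (5-5)^2=0, (8-8)^2=0
sum(d^2) = 62.
Step 3: rho = 1 - 6*62 / (12*(12^2 - 1)) = 1 - 372/1716 = 0.783217.
Step 4: Under H0, t = rho * sqrt((n-2)/(1-rho^2)) = 3.9835 ~ t(10).
Step 5: Two-sided p-value from the t-distribution with 10 df = 0.002586.
Step 6: alpha = 0.05. reject H0.

rho = 0.7832, p = 0.002586, reject H0 at alpha = 0.05.


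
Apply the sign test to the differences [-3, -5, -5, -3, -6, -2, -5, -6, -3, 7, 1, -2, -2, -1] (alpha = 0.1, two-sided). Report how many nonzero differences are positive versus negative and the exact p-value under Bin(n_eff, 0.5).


Step 1: Discard zero differences. Original n = 14; n_eff = number of nonzero differences = 14.
Nonzero differences (with sign): -3, -5, -5, -3, -6, -2, -5, -6, -3, +7, +1, -2, -2, -1
Step 2: Count signs: positive = 2, negative = 12.
Step 3: Under H0: P(positive) = 0.5, so the number of positives S ~ Bin(14, 0.5).
Step 4: Two-sided exact p-value = sum of Bin(14,0.5) probabilities at or below the observed probability = 0.012939.
Step 5: alpha = 0.1. reject H0.

n_eff = 14, pos = 2, neg = 12, p = 0.012939, reject H0.


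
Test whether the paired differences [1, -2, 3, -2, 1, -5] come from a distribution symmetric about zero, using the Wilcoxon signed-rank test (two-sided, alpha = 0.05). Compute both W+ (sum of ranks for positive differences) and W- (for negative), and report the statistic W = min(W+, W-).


Step 1: Drop any zero differences (none here) and take |d_i|.
|d| = [1, 2, 3, 2, 1, 5]
Step 2: Midrank |d_i| (ties get averaged ranks).
ranks: |1|->1.5, |2|->3.5, |3|->5, |2|->3.5, |1|->1.5, |5|->6
Step 3: Attach original signs; sum ranks with positive sign and with negative sign.
W+ = 1.5 + 5 + 1.5 = 8
W- = 3.5 + 3.5 + 6 = 13
(Check: W+ + W- = 21 should equal n(n+1)/2 = 21.)
Step 4: Test statistic W = min(W+, W-) = 8.
Step 5: Ties in |d|, so use the tie-corrected normal approximation.
        E[W] = n(n+1)/4 = 6*7/4 = 10.5.
        Tie groups: |d|=1 (t=2), |d|=2 (t=2); sum(t^3 - t) = 12.
        Var[W] = n(n+1)(2n+1)/24 - sum(t^3-t)/48 = 546/24 - 12/48 = 22.5.
        z = (W - E[W]) / sqrt(Var[W]) = (8 - 10.5) / 4.7434 = -0.5270.
        Two-sided p = 2*Phi(z) = 0.598161.
Step 6: alpha = 0.05. fail to reject H0.

W+ = 8, W- = 13, W = min = 8, p = 0.598161, fail to reject H0.


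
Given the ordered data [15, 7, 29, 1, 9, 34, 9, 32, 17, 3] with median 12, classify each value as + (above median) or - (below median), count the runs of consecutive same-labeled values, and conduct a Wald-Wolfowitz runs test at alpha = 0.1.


Step 1: Compute median = 12; label A = above, B = below.
Labels in order: ABABBABAAB  (n_A = 5, n_B = 5)
Step 2: Count runs R = 8.
Step 3: Under H0 (random ordering), E[R] = 2*n_A*n_B/(n_A+n_B) + 1 = 2*5*5/10 + 1 = 6.0000.
        Var[R] = 2*n_A*n_B*(2*n_A*n_B - n_A - n_B) / ((n_A+n_B)^2 * (n_A+n_B-1)) = 2000/900 = 2.2222.
        SD[R] = 1.4907.
Step 4: Continuity-corrected z = (R - 0.5 - E[R]) / SD[R] = (8 - 0.5 - 6.0000) / 1.4907 = 1.0062.
Step 5: Two-sided p-value via normal approximation = 2*(1 - Phi(|z|)) = 0.314305.
Step 6: alpha = 0.1. fail to reject H0.

R = 8, z = 1.0062, p = 0.314305, fail to reject H0.


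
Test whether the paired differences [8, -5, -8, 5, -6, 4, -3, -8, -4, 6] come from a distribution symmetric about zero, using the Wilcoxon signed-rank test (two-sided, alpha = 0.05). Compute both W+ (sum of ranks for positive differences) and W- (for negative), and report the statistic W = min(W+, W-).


Step 1: Drop any zero differences (none here) and take |d_i|.
|d| = [8, 5, 8, 5, 6, 4, 3, 8, 4, 6]
Step 2: Midrank |d_i| (ties get averaged ranks).
ranks: |8|->9, |5|->4.5, |8|->9, |5|->4.5, |6|->6.5, |4|->2.5, |3|->1, |8|->9, |4|->2.5, |6|->6.5
Step 3: Attach original signs; sum ranks with positive sign and with negative sign.
W+ = 9 + 4.5 + 2.5 + 6.5 = 22.5
W- = 4.5 + 9 + 6.5 + 1 + 9 + 2.5 = 32.5
(Check: W+ + W- = 55 should equal n(n+1)/2 = 55.)
Step 4: Test statistic W = min(W+, W-) = 22.5.
Step 5: Ties in |d|, so use the tie-corrected normal approximation.
        E[W] = n(n+1)/4 = 10*11/4 = 27.5.
        Tie groups: |d|=4 (t=2), |d|=5 (t=2), |d|=6 (t=2), |d|=8 (t=3); sum(t^3 - t) = 42.
        Var[W] = n(n+1)(2n+1)/24 - sum(t^3-t)/48 = 2310/24 - 42/48 = 95.375.
        z = (W - E[W]) / sqrt(Var[W]) = (22.5 - 27.5) / 9.7660 = -0.5120.
        Two-sided p = 2*Phi(z) = 0.608665.
Step 6: alpha = 0.05. fail to reject H0.

W+ = 22.5, W- = 32.5, W = min = 22.5, p = 0.608665, fail to reject H0.


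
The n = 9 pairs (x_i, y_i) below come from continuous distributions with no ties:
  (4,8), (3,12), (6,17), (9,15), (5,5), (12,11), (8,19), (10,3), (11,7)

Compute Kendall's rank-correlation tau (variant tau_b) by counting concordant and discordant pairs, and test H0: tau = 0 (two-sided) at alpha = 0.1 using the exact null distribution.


Step 1: Enumerate the 36 unordered pairs (i,j) with i<j and classify each by sign(x_j-x_i) * sign(y_j-y_i).
  (1,2):dx=-1,dy=+4->D; (1,3):dx=+2,dy=+9->C; (1,4):dx=+5,dy=+7->C; (1,5):dx=+1,dy=-3->D
  (1,6):dx=+8,dy=+3->C; (1,7):dx=+4,dy=+11->C; (1,8):dx=+6,dy=-5->D; (1,9):dx=+7,dy=-1->D
  (2,3):dx=+3,dy=+5->C; (2,4):dx=+6,dy=+3->C; (2,5):dx=+2,dy=-7->D; (2,6):dx=+9,dy=-1->D
  (2,7):dx=+5,dy=+7->C; (2,8):dx=+7,dy=-9->D; (2,9):dx=+8,dy=-5->D; (3,4):dx=+3,dy=-2->D
  (3,5):dx=-1,dy=-12->C; (3,6):dx=+6,dy=-6->D; (3,7):dx=+2,dy=+2->C; (3,8):dx=+4,dy=-14->D
  (3,9):dx=+5,dy=-10->D; (4,5):dx=-4,dy=-10->C; (4,6):dx=+3,dy=-4->D; (4,7):dx=-1,dy=+4->D
  (4,8):dx=+1,dy=-12->D; (4,9):dx=+2,dy=-8->D; (5,6):dx=+7,dy=+6->C; (5,7):dx=+3,dy=+14->C
  (5,8):dx=+5,dy=-2->D; (5,9):dx=+6,dy=+2->C; (6,7):dx=-4,dy=+8->D; (6,8):dx=-2,dy=-8->C
  (6,9):dx=-1,dy=-4->C; (7,8):dx=+2,dy=-16->D; (7,9):dx=+3,dy=-12->D; (8,9):dx=+1,dy=+4->C
Step 2: C = 16, D = 20, total pairs = 36.
Step 3: tau = (C - D)/(n(n-1)/2) = (16 - 20)/36 = -0.111111.
Step 4: Exact two-sided p-value (enumerate n! = 362880 permutations of y under H0): p = 0.761414.
Step 5: alpha = 0.1. fail to reject H0.

tau_b = -0.1111 (C=16, D=20), p = 0.761414, fail to reject H0.


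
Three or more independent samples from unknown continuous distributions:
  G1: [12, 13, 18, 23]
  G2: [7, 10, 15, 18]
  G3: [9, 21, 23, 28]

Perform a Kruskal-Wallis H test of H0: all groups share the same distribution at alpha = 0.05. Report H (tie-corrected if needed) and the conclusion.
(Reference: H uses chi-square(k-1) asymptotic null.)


Step 1: Combine all N = 12 observations and assign midranks.
sorted (value, group, rank): (7,G2,1), (9,G3,2), (10,G2,3), (12,G1,4), (13,G1,5), (15,G2,6), (18,G1,7.5), (18,G2,7.5), (21,G3,9), (23,G1,10.5), (23,G3,10.5), (28,G3,12)
Step 2: Sum ranks within each group.
R_1 = 27 (n_1 = 4)
R_2 = 17.5 (n_2 = 4)
R_3 = 33.5 (n_3 = 4)
Step 3: H = 12/(N(N+1)) * sum(R_i^2/n_i) - 3(N+1)
     = 12/(12*13) * (27^2/4 + 17.5^2/4 + 33.5^2/4) - 3*13
     = 0.076923 * 539.375 - 39
     = 2.490385.
Step 4: Ties present; correction factor C = 1 - 12/(12^3 - 12) = 0.993007. Corrected H = 2.490385 / 0.993007 = 2.507923.
Step 5: Under H0, H ~ chi^2(2); p-value = 0.285372.
Step 6: alpha = 0.05. fail to reject H0.

H = 2.5079, df = 2, p = 0.285372, fail to reject H0.


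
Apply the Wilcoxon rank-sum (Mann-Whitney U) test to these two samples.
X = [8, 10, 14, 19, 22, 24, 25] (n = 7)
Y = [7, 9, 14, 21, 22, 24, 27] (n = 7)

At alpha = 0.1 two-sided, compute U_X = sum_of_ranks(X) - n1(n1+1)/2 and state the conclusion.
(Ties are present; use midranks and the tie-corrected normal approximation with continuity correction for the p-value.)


Step 1: Combine and sort all 14 observations; assign midranks.
sorted (value, group): (7,Y), (8,X), (9,Y), (10,X), (14,X), (14,Y), (19,X), (21,Y), (22,X), (22,Y), (24,X), (24,Y), (25,X), (27,Y)
ranks: 7->1, 8->2, 9->3, 10->4, 14->5.5, 14->5.5, 19->7, 21->8, 22->9.5, 22->9.5, 24->11.5, 24->11.5, 25->13, 27->14
Step 2: Rank sum for X: R1 = 2 + 4 + 5.5 + 7 + 9.5 + 11.5 + 13 = 52.5.
Step 3: U_X = R1 - n1(n1+1)/2 = 52.5 - 7*8/2 = 52.5 - 28 = 24.5.
       U_Y = n1*n2 - U_X = 49 - 24.5 = 24.5.
Step 4: Ties are present, so use the tie-corrected normal approximation (with continuity correction) for the p-value.
Step 5: p-value = 1.000000; compare to alpha = 0.1. fail to reject H0.

U_X = 24.5, p = 1.000000, fail to reject H0 at alpha = 0.1.


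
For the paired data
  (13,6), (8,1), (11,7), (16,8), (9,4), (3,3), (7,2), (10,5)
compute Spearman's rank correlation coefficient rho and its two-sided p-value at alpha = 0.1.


Step 1: Rank x and y separately (midranks; no ties here).
rank(x): 13->7, 8->3, 11->6, 16->8, 9->4, 3->1, 7->2, 10->5
rank(y): 6->6, 1->1, 7->7, 8->8, 4->4, 3->3, 2->2, 5->5
Step 2: d_i = R_x(i) - R_y(i); compute d_i^2.
  (7-6)^2=1, (3-1)^2=4, (6-7)^2=1, (8-8)^2=0, (4-4)^2=0, (1-3)^2=4, (2-2)^2=0, (5-5)^2=0
sum(d^2) = 10.
Step 3: rho = 1 - 6*10 / (8*(8^2 - 1)) = 1 - 60/504 = 0.880952.
Step 4: Under H0, t = rho * sqrt((n-2)/(1-rho^2)) = 4.5601 ~ t(6).
Step 5: Two-sided p-value from the t-distribution with 6 df = 0.003850.
Step 6: alpha = 0.1. reject H0.

rho = 0.8810, p = 0.003850, reject H0 at alpha = 0.1.


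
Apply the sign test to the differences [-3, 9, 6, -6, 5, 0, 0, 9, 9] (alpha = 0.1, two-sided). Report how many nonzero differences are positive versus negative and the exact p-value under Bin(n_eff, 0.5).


Step 1: Discard zero differences. Original n = 9; n_eff = number of nonzero differences = 7.
Nonzero differences (with sign): -3, +9, +6, -6, +5, +9, +9
Step 2: Count signs: positive = 5, negative = 2.
Step 3: Under H0: P(positive) = 0.5, so the number of positives S ~ Bin(7, 0.5).
Step 4: Two-sided exact p-value = sum of Bin(7,0.5) probabilities at or below the observed probability = 0.453125.
Step 5: alpha = 0.1. fail to reject H0.

n_eff = 7, pos = 5, neg = 2, p = 0.453125, fail to reject H0.


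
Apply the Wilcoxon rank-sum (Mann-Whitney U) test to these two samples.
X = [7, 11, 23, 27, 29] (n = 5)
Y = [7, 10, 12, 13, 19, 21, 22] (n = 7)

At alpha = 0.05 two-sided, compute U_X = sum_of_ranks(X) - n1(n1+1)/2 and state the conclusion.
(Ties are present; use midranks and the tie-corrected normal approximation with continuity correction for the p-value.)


Step 1: Combine and sort all 12 observations; assign midranks.
sorted (value, group): (7,X), (7,Y), (10,Y), (11,X), (12,Y), (13,Y), (19,Y), (21,Y), (22,Y), (23,X), (27,X), (29,X)
ranks: 7->1.5, 7->1.5, 10->3, 11->4, 12->5, 13->6, 19->7, 21->8, 22->9, 23->10, 27->11, 29->12
Step 2: Rank sum for X: R1 = 1.5 + 4 + 10 + 11 + 12 = 38.5.
Step 3: U_X = R1 - n1(n1+1)/2 = 38.5 - 5*6/2 = 38.5 - 15 = 23.5.
       U_Y = n1*n2 - U_X = 35 - 23.5 = 11.5.
Step 4: Ties are present, so use the tie-corrected normal approximation (with continuity correction) for the p-value.
Step 5: p-value = 0.370914; compare to alpha = 0.05. fail to reject H0.

U_X = 23.5, p = 0.370914, fail to reject H0 at alpha = 0.05.


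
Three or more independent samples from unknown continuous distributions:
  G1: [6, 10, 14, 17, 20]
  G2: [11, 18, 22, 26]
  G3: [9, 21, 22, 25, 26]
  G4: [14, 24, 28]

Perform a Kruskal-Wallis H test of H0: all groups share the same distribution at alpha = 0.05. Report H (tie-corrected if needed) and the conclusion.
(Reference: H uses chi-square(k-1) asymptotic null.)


Step 1: Combine all N = 17 observations and assign midranks.
sorted (value, group, rank): (6,G1,1), (9,G3,2), (10,G1,3), (11,G2,4), (14,G1,5.5), (14,G4,5.5), (17,G1,7), (18,G2,8), (20,G1,9), (21,G3,10), (22,G2,11.5), (22,G3,11.5), (24,G4,13), (25,G3,14), (26,G2,15.5), (26,G3,15.5), (28,G4,17)
Step 2: Sum ranks within each group.
R_1 = 25.5 (n_1 = 5)
R_2 = 39 (n_2 = 4)
R_3 = 53 (n_3 = 5)
R_4 = 35.5 (n_4 = 3)
Step 3: H = 12/(N(N+1)) * sum(R_i^2/n_i) - 3(N+1)
     = 12/(17*18) * (25.5^2/5 + 39^2/4 + 53^2/5 + 35.5^2/3) - 3*18
     = 0.039216 * 1492.18 - 54
     = 4.516993.
Step 4: Ties present; correction factor C = 1 - 18/(17^3 - 17) = 0.996324. Corrected H = 4.516993 / 0.996324 = 4.533661.
Step 5: Under H0, H ~ chi^2(3); p-value = 0.209307.
Step 6: alpha = 0.05. fail to reject H0.

H = 4.5337, df = 3, p = 0.209307, fail to reject H0.


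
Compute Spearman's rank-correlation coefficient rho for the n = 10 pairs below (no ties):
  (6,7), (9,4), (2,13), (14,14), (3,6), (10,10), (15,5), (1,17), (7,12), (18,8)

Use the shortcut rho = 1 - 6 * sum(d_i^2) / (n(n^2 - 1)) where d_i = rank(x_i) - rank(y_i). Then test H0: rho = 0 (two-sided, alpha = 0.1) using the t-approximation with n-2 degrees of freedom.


Step 1: Rank x and y separately (midranks; no ties here).
rank(x): 6->4, 9->6, 2->2, 14->8, 3->3, 10->7, 15->9, 1->1, 7->5, 18->10
rank(y): 7->4, 4->1, 13->8, 14->9, 6->3, 10->6, 5->2, 17->10, 12->7, 8->5
Step 2: d_i = R_x(i) - R_y(i); compute d_i^2.
  (4-4)^2=0, (6-1)^2=25, (2-8)^2=36, (8-9)^2=1, (3-3)^2=0, (7-6)^2=1, (9-2)^2=49, (1-10)^2=81, (5-7)^2=4, (10-5)^2=25
sum(d^2) = 222.
Step 3: rho = 1 - 6*222 / (10*(10^2 - 1)) = 1 - 1332/990 = -0.345455.
Step 4: Under H0, t = rho * sqrt((n-2)/(1-rho^2)) = -1.0412 ~ t(8).
Step 5: Two-sided p-value from the t-distribution with 8 df = 0.328227.
Step 6: alpha = 0.1. fail to reject H0.

rho = -0.3455, p = 0.328227, fail to reject H0 at alpha = 0.1.


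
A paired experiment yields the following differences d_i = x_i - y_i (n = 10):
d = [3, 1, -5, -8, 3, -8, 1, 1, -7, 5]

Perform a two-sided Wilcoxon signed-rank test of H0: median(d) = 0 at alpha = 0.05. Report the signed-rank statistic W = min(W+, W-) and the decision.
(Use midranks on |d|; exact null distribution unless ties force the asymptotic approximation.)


Step 1: Drop any zero differences (none here) and take |d_i|.
|d| = [3, 1, 5, 8, 3, 8, 1, 1, 7, 5]
Step 2: Midrank |d_i| (ties get averaged ranks).
ranks: |3|->4.5, |1|->2, |5|->6.5, |8|->9.5, |3|->4.5, |8|->9.5, |1|->2, |1|->2, |7|->8, |5|->6.5
Step 3: Attach original signs; sum ranks with positive sign and with negative sign.
W+ = 4.5 + 2 + 4.5 + 2 + 2 + 6.5 = 21.5
W- = 6.5 + 9.5 + 9.5 + 8 = 33.5
(Check: W+ + W- = 55 should equal n(n+1)/2 = 55.)
Step 4: Test statistic W = min(W+, W-) = 21.5.
Step 5: Ties in |d|, so use the tie-corrected normal approximation.
        E[W] = n(n+1)/4 = 10*11/4 = 27.5.
        Tie groups: |d|=1 (t=3), |d|=3 (t=2), |d|=5 (t=2), |d|=8 (t=2); sum(t^3 - t) = 42.
        Var[W] = n(n+1)(2n+1)/24 - sum(t^3-t)/48 = 2310/24 - 42/48 = 95.375.
        z = (W - E[W]) / sqrt(Var[W]) = (21.5 - 27.5) / 9.7660 = -0.6144.
        Two-sided p = 2*Phi(z) = 0.538967.
Step 6: alpha = 0.05. fail to reject H0.

W+ = 21.5, W- = 33.5, W = min = 21.5, p = 0.538967, fail to reject H0.


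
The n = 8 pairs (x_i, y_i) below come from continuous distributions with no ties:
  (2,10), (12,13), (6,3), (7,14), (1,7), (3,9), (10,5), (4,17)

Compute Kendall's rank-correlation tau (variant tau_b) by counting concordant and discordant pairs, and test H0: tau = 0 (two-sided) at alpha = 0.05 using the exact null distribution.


Step 1: Enumerate the 28 unordered pairs (i,j) with i<j and classify each by sign(x_j-x_i) * sign(y_j-y_i).
  (1,2):dx=+10,dy=+3->C; (1,3):dx=+4,dy=-7->D; (1,4):dx=+5,dy=+4->C; (1,5):dx=-1,dy=-3->C
  (1,6):dx=+1,dy=-1->D; (1,7):dx=+8,dy=-5->D; (1,8):dx=+2,dy=+7->C; (2,3):dx=-6,dy=-10->C
  (2,4):dx=-5,dy=+1->D; (2,5):dx=-11,dy=-6->C; (2,6):dx=-9,dy=-4->C; (2,7):dx=-2,dy=-8->C
  (2,8):dx=-8,dy=+4->D; (3,4):dx=+1,dy=+11->C; (3,5):dx=-5,dy=+4->D; (3,6):dx=-3,dy=+6->D
  (3,7):dx=+4,dy=+2->C; (3,8):dx=-2,dy=+14->D; (4,5):dx=-6,dy=-7->C; (4,6):dx=-4,dy=-5->C
  (4,7):dx=+3,dy=-9->D; (4,8):dx=-3,dy=+3->D; (5,6):dx=+2,dy=+2->C; (5,7):dx=+9,dy=-2->D
  (5,8):dx=+3,dy=+10->C; (6,7):dx=+7,dy=-4->D; (6,8):dx=+1,dy=+8->C; (7,8):dx=-6,dy=+12->D
Step 2: C = 15, D = 13, total pairs = 28.
Step 3: tau = (C - D)/(n(n-1)/2) = (15 - 13)/28 = 0.071429.
Step 4: Exact two-sided p-value (enumerate n! = 40320 permutations of y under H0): p = 0.904861.
Step 5: alpha = 0.05. fail to reject H0.

tau_b = 0.0714 (C=15, D=13), p = 0.904861, fail to reject H0.


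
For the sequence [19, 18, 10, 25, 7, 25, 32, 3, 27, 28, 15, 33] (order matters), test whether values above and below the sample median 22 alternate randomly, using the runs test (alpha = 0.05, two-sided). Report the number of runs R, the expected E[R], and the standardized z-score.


Step 1: Compute median = 22; label A = above, B = below.
Labels in order: BBBABAABAABA  (n_A = 6, n_B = 6)
Step 2: Count runs R = 8.
Step 3: Under H0 (random ordering), E[R] = 2*n_A*n_B/(n_A+n_B) + 1 = 2*6*6/12 + 1 = 7.0000.
        Var[R] = 2*n_A*n_B*(2*n_A*n_B - n_A - n_B) / ((n_A+n_B)^2 * (n_A+n_B-1)) = 4320/1584 = 2.7273.
        SD[R] = 1.6514.
Step 4: Continuity-corrected z = (R - 0.5 - E[R]) / SD[R] = (8 - 0.5 - 7.0000) / 1.6514 = 0.3028.
Step 5: Two-sided p-value via normal approximation = 2*(1 - Phi(|z|)) = 0.762069.
Step 6: alpha = 0.05. fail to reject H0.

R = 8, z = 0.3028, p = 0.762069, fail to reject H0.


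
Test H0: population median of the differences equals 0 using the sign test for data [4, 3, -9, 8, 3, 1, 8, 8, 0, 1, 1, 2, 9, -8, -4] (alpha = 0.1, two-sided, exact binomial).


Step 1: Discard zero differences. Original n = 15; n_eff = number of nonzero differences = 14.
Nonzero differences (with sign): +4, +3, -9, +8, +3, +1, +8, +8, +1, +1, +2, +9, -8, -4
Step 2: Count signs: positive = 11, negative = 3.
Step 3: Under H0: P(positive) = 0.5, so the number of positives S ~ Bin(14, 0.5).
Step 4: Two-sided exact p-value = sum of Bin(14,0.5) probabilities at or below the observed probability = 0.057373.
Step 5: alpha = 0.1. reject H0.

n_eff = 14, pos = 11, neg = 3, p = 0.057373, reject H0.


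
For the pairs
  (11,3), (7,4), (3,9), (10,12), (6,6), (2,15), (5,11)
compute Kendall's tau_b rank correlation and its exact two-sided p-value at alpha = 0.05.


Step 1: Enumerate the 21 unordered pairs (i,j) with i<j and classify each by sign(x_j-x_i) * sign(y_j-y_i).
  (1,2):dx=-4,dy=+1->D; (1,3):dx=-8,dy=+6->D; (1,4):dx=-1,dy=+9->D; (1,5):dx=-5,dy=+3->D
  (1,6):dx=-9,dy=+12->D; (1,7):dx=-6,dy=+8->D; (2,3):dx=-4,dy=+5->D; (2,4):dx=+3,dy=+8->C
  (2,5):dx=-1,dy=+2->D; (2,6):dx=-5,dy=+11->D; (2,7):dx=-2,dy=+7->D; (3,4):dx=+7,dy=+3->C
  (3,5):dx=+3,dy=-3->D; (3,6):dx=-1,dy=+6->D; (3,7):dx=+2,dy=+2->C; (4,5):dx=-4,dy=-6->C
  (4,6):dx=-8,dy=+3->D; (4,7):dx=-5,dy=-1->C; (5,6):dx=-4,dy=+9->D; (5,7):dx=-1,dy=+5->D
  (6,7):dx=+3,dy=-4->D
Step 2: C = 5, D = 16, total pairs = 21.
Step 3: tau = (C - D)/(n(n-1)/2) = (5 - 16)/21 = -0.523810.
Step 4: Exact two-sided p-value (enumerate n! = 5040 permutations of y under H0): p = 0.136111.
Step 5: alpha = 0.05. fail to reject H0.

tau_b = -0.5238 (C=5, D=16), p = 0.136111, fail to reject H0.
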